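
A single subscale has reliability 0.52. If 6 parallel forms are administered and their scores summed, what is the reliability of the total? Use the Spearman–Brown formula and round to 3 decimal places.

ρ_k = kρ / (1 + (k−1)ρ) = 6·0.52 / (1 + 5·0.52) = 3.120 / 3.600 = 0.867.

0.867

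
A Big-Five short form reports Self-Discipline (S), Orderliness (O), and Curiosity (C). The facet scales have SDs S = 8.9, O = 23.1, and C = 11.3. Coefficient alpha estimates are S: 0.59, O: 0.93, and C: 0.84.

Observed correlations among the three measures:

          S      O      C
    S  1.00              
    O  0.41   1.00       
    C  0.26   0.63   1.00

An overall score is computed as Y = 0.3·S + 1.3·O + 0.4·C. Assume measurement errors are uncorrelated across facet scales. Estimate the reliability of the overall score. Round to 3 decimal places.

Var(Y) = 0.3²·8.9² + 1.3²·23.1² + 0.4²·11.3² + 2·[0.39·8.9·23.1·0.41 + 0.12·8.9·11.3·0.26 + 0.52·23.1·11.3·0.63] = 929.36 + 243.05 = 1172.41.
Under uncorrelated errors the observed covariances equal the true-score covariances, so only the own-variance terms attenuate.
True-score variance = [0.3²·8.9²·0.59 + 1.3²·23.1²·0.93 + 0.4²·11.3²·0.84] + 243.05 = 860.042 + 243.05 = 1103.09.
Reliability = 1103.09 / 1172.41 = 0.941.

0.941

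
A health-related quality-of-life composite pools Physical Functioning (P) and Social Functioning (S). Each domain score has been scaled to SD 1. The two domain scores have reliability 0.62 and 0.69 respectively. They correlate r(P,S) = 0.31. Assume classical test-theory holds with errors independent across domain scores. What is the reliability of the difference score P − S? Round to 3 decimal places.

0.500

Var(P−S) = 1 + 1 − 2·0.31 = 2 − 0.62 = 1.38.
Under uncorrelated errors the observed covariances equal the true-score covariances, so only the own-variance terms attenuate.
True-score variance = [0.62 + 0.69] − 0.62 = 1.31 − 0.62 = 0.69.
Reliability = 0.69 / 1.38 = 0.500.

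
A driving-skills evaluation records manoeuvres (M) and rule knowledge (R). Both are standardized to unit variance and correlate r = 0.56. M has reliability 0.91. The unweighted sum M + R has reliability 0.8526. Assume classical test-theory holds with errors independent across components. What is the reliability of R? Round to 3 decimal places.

0.630

Var(M+R) = 2 + 2·0.56 = 3.120.
True-score variance = ρ_M + ρ_R + 2·0.56, so 0.8526 = (0.91 + ρ_R + 1.12) / 3.120.
ρ_R = 0.8526·3.120 − 0.91 − 1.12 = 0.630.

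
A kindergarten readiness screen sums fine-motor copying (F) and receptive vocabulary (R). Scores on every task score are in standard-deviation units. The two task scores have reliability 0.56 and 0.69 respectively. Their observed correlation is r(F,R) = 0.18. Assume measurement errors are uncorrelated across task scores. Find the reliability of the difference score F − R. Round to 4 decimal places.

0.5427

Var(F−R) = 1 + 1 − 2·0.18 = 2 − 0.36 = 1.64.
Under uncorrelated errors the observed covariances equal the true-score covariances, so only the own-variance terms attenuate.
True-score variance = [0.56 + 0.69] − 0.36 = 1.25 − 0.36 = 0.89.
Reliability = 0.89 / 1.64 = 0.5427.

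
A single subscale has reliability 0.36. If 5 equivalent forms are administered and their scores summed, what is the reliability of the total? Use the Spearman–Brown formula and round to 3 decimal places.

ρ_k = kρ / (1 + (k−1)ρ) = 5·0.36 / (1 + 4·0.36) = 1.800 / 2.440 = 0.738.

0.738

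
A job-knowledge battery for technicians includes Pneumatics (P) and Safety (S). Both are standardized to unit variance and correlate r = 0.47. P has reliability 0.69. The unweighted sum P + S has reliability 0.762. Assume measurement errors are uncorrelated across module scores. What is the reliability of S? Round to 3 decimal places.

0.610

Var(P+S) = 2 + 2·0.47 = 2.940.
True-score variance = ρ_P + ρ_S + 2·0.47, so 0.762 = (0.69 + ρ_S + 0.94) / 2.940.
ρ_S = 0.762·2.940 − 0.69 − 0.94 = 0.610.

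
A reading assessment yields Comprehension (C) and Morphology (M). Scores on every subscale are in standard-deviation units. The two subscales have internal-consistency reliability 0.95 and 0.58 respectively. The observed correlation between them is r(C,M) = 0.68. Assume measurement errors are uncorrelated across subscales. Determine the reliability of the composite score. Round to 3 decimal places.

Var(C+M) = 2 + 2·[0.68] = 2 + 1.36 = 3.36.
Because errors are independent across components, Cov(Tᵢ,Tⱼ) = Cov(Xᵢ,Xⱼ); the off-diagonal part of the true-score variance is the same as above.
True-score variance = [0.95 + 0.58] + 1.36 = 1.53 + 1.36 = 2.89.
Reliability = 2.89 / 3.36 = 0.860.

0.860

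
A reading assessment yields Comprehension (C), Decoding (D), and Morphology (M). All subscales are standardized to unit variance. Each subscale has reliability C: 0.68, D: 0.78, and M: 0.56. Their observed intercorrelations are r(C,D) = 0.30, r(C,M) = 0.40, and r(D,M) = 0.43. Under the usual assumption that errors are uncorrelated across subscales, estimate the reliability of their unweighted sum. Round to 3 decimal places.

Var(C+D+M) = 3 + 2·[0.30 + 0.40 + 0.43] = 3 + 2.26 = 5.26.
Because errors are independent across components, Cov(Tᵢ,Tⱼ) = Cov(Xᵢ,Xⱼ); the off-diagonal part of the true-score variance is the same as above.
True-score variance = [0.68 + 0.78 + 0.56] + 2.26 = 2.02 + 2.26 = 4.28.
Reliability = 4.28 / 5.26 = 0.814.

0.814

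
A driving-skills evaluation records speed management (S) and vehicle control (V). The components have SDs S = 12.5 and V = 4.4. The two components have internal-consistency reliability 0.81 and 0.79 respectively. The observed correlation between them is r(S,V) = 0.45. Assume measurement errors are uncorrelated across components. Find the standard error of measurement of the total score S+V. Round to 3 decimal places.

5.810

Var(total) = 175.61 + 49.5 = 225.11.
True-score variance = 141.857 + 49.5 = 191.357, so reliability = 0.8501.
Error variance = 225.11 − 191.357 = 33.7531; SEM = √33.7531 = 5.810.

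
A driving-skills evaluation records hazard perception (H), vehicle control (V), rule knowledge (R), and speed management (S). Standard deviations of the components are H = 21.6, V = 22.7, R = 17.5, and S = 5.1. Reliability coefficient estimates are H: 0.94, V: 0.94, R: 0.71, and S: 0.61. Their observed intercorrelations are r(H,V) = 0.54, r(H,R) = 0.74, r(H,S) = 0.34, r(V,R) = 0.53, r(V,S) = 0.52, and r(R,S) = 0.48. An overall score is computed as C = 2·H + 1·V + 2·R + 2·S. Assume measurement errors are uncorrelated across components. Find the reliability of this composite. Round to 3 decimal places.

0.938

Var(C) = 2²·21.6² + 22.7² + 2²·17.5² + 2²·5.1² + 2·[2·21.6·22.7·0.54 + 4·21.6·17.5·0.74 + 4·21.6·5.1·0.34 + 2·22.7·17.5·0.53 + 2·22.7·5.1·0.52 + 4·17.5·5.1·0.48] = 3710.57 + 5022.18 = 8732.75.
With uncorrelated errors the cross-covariances are all true-score covariance, so they carry over unchanged; only the diagonal terms shrink to ρᵢσᵢ².
True-score variance = [2²·21.6²·0.94 + 22.7²·0.94 + 2²·17.5²·0.71 + 2²·5.1²·0.61] + 5022.18 = 3171.85 + 5022.18 = 8194.03.
Reliability = 8194.03 / 8732.75 = 0.938.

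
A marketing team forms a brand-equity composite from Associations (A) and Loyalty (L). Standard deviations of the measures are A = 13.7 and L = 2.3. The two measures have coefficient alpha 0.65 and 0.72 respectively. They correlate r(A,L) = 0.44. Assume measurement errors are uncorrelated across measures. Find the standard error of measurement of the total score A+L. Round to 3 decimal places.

8.196

Var(total) = 192.98 + 27.7288 = 220.709.
True-score variance = 125.807 + 27.7288 = 153.536, so reliability = 0.6957.
Error variance = 220.709 − 153.536 = 67.1727; SEM = √67.1727 = 8.196.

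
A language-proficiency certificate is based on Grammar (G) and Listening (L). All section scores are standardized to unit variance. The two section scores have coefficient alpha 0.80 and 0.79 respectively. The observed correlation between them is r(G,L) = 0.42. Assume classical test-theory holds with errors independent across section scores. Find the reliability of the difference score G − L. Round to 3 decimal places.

Var(G−L) = 1 + 1 − 2·0.42 = 2 − 0.84 = 1.16.
Because errors are independent across components, Cov(Tᵢ,Tⱼ) = Cov(Xᵢ,Xⱼ); the off-diagonal part of the true-score variance is the same as above.
True-score variance = [0.80 + 0.79] − 0.84 = 1.59 − 0.84 = 0.75.
Reliability = 0.75 / 1.16 = 0.647.

0.647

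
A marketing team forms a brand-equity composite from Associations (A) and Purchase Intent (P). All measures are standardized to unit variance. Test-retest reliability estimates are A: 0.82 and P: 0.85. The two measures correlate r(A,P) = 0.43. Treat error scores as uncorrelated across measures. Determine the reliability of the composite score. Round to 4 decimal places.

Var(A+P) = 2 + 2·[0.43] = 2 + 0.86 = 2.86.
Because errors are independent across components, Cov(Tᵢ,Tⱼ) = Cov(Xᵢ,Xⱼ); the off-diagonal part of the true-score variance is the same as above.
True-score variance = [0.82 + 0.85] + 0.86 = 1.67 + 0.86 = 2.53.
Reliability = 2.53 / 2.86 = 0.8846.

0.8846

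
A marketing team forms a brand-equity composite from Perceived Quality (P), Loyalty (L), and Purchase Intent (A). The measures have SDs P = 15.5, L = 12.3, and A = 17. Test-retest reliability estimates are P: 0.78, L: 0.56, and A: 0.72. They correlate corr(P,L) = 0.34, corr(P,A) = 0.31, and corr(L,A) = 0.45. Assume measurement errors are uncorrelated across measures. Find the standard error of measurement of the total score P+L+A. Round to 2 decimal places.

14.15

Var(total) = 680.54 + 481.202 = 1161.74.
True-score variance = 480.197 + 481.202 = 961.399, so reliability = 0.8275.
Error variance = 1161.74 − 961.399 = 200.343; SEM = √200.343 = 14.15.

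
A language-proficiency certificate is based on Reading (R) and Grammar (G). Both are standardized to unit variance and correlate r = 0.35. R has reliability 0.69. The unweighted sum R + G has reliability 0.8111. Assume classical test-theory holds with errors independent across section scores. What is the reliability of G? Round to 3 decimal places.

Var(R+G) = 2 + 2·0.35 = 2.700.
True-score variance = ρ_R + ρ_G + 2·0.35, so 0.8111 = (0.69 + ρ_G + 0.70) / 2.700.
ρ_G = 0.8111·2.700 − 0.69 − 0.70 = 0.800.

0.800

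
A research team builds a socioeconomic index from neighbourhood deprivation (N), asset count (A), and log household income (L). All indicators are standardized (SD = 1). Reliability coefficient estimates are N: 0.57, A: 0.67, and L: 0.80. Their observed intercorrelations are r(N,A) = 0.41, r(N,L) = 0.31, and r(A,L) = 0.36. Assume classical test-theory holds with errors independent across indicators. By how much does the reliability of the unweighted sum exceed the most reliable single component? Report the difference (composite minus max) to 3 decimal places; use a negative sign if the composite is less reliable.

Var(sum) = 3 + 2.16 = 5.16; true-score variance = 2.04 + 2.16 = 4.2; composite reliability = 0.8140.
Max component reliability = 0.8000.
Difference = 0.8140 − 0.8000 = 0.014.

0.014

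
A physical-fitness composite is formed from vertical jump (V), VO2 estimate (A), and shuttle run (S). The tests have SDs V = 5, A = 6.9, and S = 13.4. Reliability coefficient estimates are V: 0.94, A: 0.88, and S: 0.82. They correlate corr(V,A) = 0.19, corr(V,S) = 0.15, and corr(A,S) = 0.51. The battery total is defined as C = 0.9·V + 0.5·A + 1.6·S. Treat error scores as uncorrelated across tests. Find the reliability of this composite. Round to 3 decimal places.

Var(C) = 0.9²·5² + 0.5²·6.9² + 1.6²·13.4² + 2·[0.45·5·6.9·0.19 + 1.44·5·13.4·0.15 + 0.8·6.9·13.4·0.51] = 491.826 + 110.291 = 602.117.
Because errors are independent across components, Cov(Tᵢ,Tⱼ) = Cov(Xᵢ,Xⱼ); the off-diagonal part of the true-score variance is the same as above.
True-score variance = [0.9²·5²·0.94 + 0.5²·6.9²·0.88 + 1.6²·13.4²·0.82] + 110.291 = 406.442 + 110.291 = 516.732.
Reliability = 516.732 / 602.117 = 0.858.

0.858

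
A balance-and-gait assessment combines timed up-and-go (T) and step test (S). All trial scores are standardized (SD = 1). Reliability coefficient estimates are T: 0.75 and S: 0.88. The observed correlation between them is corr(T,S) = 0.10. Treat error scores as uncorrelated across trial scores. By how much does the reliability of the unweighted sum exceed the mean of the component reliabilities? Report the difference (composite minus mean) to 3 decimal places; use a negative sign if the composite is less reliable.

Var(sum) = 2 + 0.2 = 2.2; true-score variance = 1.63 + 0.2 = 1.83; composite reliability = 0.8318.
Mean component reliability = 0.8150.
Difference = 0.8318 − 0.8150 = 0.017.

0.017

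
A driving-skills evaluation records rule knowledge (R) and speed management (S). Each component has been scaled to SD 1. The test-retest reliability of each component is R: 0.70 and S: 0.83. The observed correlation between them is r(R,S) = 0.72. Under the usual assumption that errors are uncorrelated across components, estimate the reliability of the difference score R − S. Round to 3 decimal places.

Var(R−S) = 1 + 1 − 2·0.72 = 2 − 1.44 = 0.56.
Under uncorrelated errors the observed covariances equal the true-score covariances, so only the own-variance terms attenuate.
True-score variance = [0.70 + 0.83] − 1.44 = 1.53 − 1.44 = 0.09.
Reliability = 0.09 / 0.56 = 0.161.

0.161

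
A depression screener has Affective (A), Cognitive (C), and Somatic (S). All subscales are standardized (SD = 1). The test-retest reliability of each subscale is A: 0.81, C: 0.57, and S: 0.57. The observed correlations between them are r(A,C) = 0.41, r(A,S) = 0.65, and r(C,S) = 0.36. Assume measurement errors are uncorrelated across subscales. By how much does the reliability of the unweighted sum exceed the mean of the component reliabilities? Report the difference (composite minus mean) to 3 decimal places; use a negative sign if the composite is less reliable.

Var(sum) = 3 + 2.84 = 5.84; true-score variance = 1.95 + 2.84 = 4.79; composite reliability = 0.8202.
Mean component reliability = 0.6500.
Difference = 0.8202 − 0.6500 = 0.170.

0.170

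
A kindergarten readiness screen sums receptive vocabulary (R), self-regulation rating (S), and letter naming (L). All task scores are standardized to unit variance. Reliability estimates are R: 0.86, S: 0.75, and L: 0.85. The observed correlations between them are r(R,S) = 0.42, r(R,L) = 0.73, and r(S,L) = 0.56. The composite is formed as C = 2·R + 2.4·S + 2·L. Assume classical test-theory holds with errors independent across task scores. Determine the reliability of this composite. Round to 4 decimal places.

0.9104

Var(C) = 2² + 2.4² + 2² + 2·[4.8·0.42 + 4·0.73 + 4.8·0.56] = 13.76 + 15.248 = 29.008.
Because errors are independent across components, Cov(Tᵢ,Tⱼ) = Cov(Xᵢ,Xⱼ); the off-diagonal part of the true-score variance is the same as above.
True-score variance = [2²·0.86 + 2.4²·0.75 + 2²·0.85] + 15.248 = 11.16 + 15.248 = 26.408.
Reliability = 26.408 / 29.008 = 0.9104.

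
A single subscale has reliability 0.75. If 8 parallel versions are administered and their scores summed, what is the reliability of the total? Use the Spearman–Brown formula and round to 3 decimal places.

ρ_k = kρ / (1 + (k−1)ρ) = 8·0.75 / (1 + 7·0.75) = 6.000 / 6.250 = 0.960.

0.960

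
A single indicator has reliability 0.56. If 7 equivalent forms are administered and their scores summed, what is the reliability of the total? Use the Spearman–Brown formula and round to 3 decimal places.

0.899

ρ_k = kρ / (1 + (k−1)ρ) = 7·0.56 / (1 + 6·0.56) = 3.920 / 4.360 = 0.899.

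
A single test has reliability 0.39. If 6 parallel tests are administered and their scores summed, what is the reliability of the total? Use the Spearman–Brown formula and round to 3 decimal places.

0.793

ρ_k = kρ / (1 + (k−1)ρ) = 6·0.39 / (1 + 5·0.39) = 2.340 / 2.950 = 0.793.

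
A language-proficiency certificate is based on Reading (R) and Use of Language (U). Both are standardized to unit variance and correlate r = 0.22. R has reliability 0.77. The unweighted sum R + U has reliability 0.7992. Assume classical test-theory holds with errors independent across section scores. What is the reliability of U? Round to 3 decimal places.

Var(R+U) = 2 + 2·0.22 = 2.440.
True-score variance = ρ_R + ρ_U + 2·0.22, so 0.7992 = (0.77 + ρ_U + 0.44) / 2.440.
ρ_U = 0.7992·2.440 − 0.77 − 0.44 = 0.740.

0.740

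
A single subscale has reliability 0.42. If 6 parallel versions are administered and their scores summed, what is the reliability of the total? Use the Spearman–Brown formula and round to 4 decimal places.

ρ_k = kρ / (1 + (k−1)ρ) = 6·0.42 / (1 + 5·0.42) = 2.520 / 3.100 = 0.8129.

0.8129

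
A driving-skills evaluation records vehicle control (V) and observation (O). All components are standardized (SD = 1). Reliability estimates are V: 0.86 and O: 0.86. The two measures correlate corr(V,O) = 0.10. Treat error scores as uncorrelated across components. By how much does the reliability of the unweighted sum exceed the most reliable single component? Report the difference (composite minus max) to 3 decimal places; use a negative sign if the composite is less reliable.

0.013

Var(sum) = 2 + 0.2 = 2.2; true-score variance = 1.72 + 0.2 = 1.92; composite reliability = 0.8727.
Max component reliability = 0.8600.
Difference = 0.8727 − 0.8600 = 0.013.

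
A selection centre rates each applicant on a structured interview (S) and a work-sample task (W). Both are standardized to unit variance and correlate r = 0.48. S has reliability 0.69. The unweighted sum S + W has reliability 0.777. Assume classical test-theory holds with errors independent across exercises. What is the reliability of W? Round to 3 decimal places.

Var(S+W) = 2 + 2·0.48 = 2.960.
True-score variance = ρ_S + ρ_W + 2·0.48, so 0.777 = (0.69 + ρ_W + 0.96) / 2.960.
ρ_W = 0.777·2.960 − 0.69 − 0.96 = 0.650.

0.650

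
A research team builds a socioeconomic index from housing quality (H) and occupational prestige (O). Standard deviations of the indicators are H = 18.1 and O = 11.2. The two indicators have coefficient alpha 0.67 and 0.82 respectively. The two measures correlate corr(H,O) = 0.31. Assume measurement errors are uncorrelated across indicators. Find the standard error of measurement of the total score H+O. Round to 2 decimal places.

11.43

Var(total) = 453.05 + 125.686 = 578.736.
True-score variance = 322.36 + 125.686 = 448.046, so reliability = 0.7742.
Error variance = 578.736 − 448.046 = 130.69; SEM = √130.69 = 11.43.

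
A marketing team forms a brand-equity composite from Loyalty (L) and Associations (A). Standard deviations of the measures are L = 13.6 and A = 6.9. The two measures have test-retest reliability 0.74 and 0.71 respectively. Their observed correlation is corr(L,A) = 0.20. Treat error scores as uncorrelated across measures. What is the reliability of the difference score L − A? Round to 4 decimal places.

0.6826

Var(L−A) = 13.6² + 6.9² − 2·13.6·6.9·0.20 = 232.57 − 37.536 = 195.034.
Because errors are independent across components, Cov(Tᵢ,Tⱼ) = Cov(Xᵢ,Xⱼ); the off-diagonal part of the true-score variance is the same as above.
True-score variance = [13.6²·0.74 + 6.9²·0.71] − 37.536 = 170.673 − 37.536 = 133.137.
Reliability = 133.137 / 195.034 = 0.6826.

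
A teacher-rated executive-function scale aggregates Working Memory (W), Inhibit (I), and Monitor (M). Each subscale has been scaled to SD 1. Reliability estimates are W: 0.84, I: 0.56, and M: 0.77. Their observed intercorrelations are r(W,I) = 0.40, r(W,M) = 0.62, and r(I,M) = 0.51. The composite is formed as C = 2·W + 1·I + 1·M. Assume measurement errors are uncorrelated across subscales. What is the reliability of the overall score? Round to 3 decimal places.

0.882

Var(C) = 2² + 1 + 1 + 2·[2·0.40 + 2·0.62 + 0.51] = 6 + 5.1 = 11.1.
Because errors are independent across components, Cov(Tᵢ,Tⱼ) = Cov(Xᵢ,Xⱼ); the off-diagonal part of the true-score variance is the same as above.
True-score variance = [2²·0.84 + 0.56 + 0.77] + 5.1 = 4.69 + 5.1 = 9.79.
Reliability = 9.79 / 11.1 = 0.882.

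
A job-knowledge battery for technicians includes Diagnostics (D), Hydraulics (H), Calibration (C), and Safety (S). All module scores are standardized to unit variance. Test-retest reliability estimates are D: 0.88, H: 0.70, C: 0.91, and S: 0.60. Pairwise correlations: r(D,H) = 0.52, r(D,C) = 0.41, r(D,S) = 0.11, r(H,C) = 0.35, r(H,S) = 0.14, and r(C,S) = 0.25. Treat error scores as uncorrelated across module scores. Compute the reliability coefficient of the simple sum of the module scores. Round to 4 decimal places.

Var(D+H+C+S) = 4 + 2·[0.52 + 0.41 + 0.11 + 0.35 + 0.14 + 0.25] = 4 + 3.56 = 7.56.
Because errors are independent across components, Cov(Tᵢ,Tⱼ) = Cov(Xᵢ,Xⱼ); the off-diagonal part of the true-score variance is the same as above.
True-score variance = [0.88 + 0.70 + 0.91 + 0.60] + 3.56 = 3.09 + 3.56 = 6.65.
Reliability = 6.65 / 7.56 = 0.8796.

0.8796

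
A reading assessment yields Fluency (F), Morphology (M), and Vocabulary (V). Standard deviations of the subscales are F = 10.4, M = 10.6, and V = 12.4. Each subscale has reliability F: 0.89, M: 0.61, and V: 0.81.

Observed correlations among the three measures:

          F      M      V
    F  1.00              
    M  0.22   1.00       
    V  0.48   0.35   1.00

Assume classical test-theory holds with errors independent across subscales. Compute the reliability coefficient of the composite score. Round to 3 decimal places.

Var(F+M+V) = 10.4² + 10.6² + 12.4² + 2·[10.4·10.6·0.22 + 10.4·12.4·0.48 + 10.6·12.4·0.35] = 374.28 + 264.315 = 638.595.
Under uncorrelated errors the observed covariances equal the true-score covariances, so only the own-variance terms attenuate.
True-score variance = [10.4²·0.89 + 10.6²·0.61 + 12.4²·0.81] + 264.315 = 289.348 + 264.315 = 553.663.
Reliability = 553.663 / 638.595 = 0.867.

0.867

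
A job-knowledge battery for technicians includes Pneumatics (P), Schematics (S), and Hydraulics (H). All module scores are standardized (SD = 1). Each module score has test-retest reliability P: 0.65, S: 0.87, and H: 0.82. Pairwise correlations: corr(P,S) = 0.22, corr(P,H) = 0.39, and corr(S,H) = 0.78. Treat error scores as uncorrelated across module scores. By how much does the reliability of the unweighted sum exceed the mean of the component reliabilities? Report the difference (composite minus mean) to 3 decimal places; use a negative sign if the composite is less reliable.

0.106

Var(sum) = 3 + 2.78 = 5.78; true-score variance = 2.34 + 2.78 = 5.12; composite reliability = 0.8858.
Mean component reliability = 0.7800.
Difference = 0.8858 − 0.7800 = 0.106.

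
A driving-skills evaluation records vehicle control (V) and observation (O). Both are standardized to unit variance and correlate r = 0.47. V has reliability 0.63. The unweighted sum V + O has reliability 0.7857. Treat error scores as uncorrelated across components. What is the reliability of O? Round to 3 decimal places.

Var(V+O) = 2 + 2·0.47 = 2.940.
True-score variance = ρ_V + ρ_O + 2·0.47, so 0.7857 = (0.63 + ρ_O + 0.94) / 2.940.
ρ_O = 0.7857·2.940 − 0.63 − 0.94 = 0.740.

0.740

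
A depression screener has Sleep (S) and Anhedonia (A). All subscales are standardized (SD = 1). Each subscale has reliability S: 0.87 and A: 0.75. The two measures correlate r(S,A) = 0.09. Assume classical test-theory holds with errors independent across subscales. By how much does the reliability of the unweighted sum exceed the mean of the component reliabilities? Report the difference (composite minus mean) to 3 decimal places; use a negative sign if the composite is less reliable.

Var(sum) = 2 + 0.18 = 2.18; true-score variance = 1.62 + 0.18 = 1.8; composite reliability = 0.8257.
Mean component reliability = 0.8100.
Difference = 0.8257 − 0.8100 = 0.016.

0.016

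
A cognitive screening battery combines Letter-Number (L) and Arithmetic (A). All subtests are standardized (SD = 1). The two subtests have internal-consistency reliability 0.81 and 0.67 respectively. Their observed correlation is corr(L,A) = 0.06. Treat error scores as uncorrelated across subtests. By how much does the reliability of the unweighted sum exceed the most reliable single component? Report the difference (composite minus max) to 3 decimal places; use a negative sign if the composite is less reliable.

-0.055

Var(sum) = 2 + 0.12 = 2.12; true-score variance = 1.48 + 0.12 = 1.6; composite reliability = 0.7547.
Max component reliability = 0.8100.
Difference = 0.7547 − 0.8100 = -0.055.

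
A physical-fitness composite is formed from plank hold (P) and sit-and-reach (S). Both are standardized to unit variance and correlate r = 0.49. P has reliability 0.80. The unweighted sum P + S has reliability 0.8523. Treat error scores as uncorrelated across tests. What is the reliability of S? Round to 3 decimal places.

Var(P+S) = 2 + 2·0.49 = 2.980.
True-score variance = ρ_P + ρ_S + 2·0.49, so 0.8523 = (0.80 + ρ_S + 0.98) / 2.980.
ρ_S = 0.8523·2.980 − 0.80 − 0.98 = 0.760.

0.760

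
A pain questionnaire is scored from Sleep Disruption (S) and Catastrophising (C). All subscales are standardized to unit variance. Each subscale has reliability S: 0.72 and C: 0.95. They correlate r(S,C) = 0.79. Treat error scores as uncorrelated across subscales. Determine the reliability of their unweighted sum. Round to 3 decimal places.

Var(S+C) = 2 + 2·[0.79] = 2 + 1.58 = 3.58.
Because errors are independent across components, Cov(Tᵢ,Tⱼ) = Cov(Xᵢ,Xⱼ); the off-diagonal part of the true-score variance is the same as above.
True-score variance = [0.72 + 0.95] + 1.58 = 1.67 + 1.58 = 3.25.
Reliability = 3.25 / 3.58 = 0.908.

0.908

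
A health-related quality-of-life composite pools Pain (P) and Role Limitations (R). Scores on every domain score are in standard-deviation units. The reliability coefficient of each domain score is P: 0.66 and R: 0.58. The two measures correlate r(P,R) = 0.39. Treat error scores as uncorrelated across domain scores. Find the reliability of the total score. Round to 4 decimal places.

0.7266

Var(P+R) = 2 + 2·[0.39] = 2 + 0.78 = 2.78.
Because errors are independent across components, Cov(Tᵢ,Tⱼ) = Cov(Xᵢ,Xⱼ); the off-diagonal part of the true-score variance is the same as above.
True-score variance = [0.66 + 0.58] + 0.78 = 1.24 + 0.78 = 2.02.
Reliability = 2.02 / 2.78 = 0.7266.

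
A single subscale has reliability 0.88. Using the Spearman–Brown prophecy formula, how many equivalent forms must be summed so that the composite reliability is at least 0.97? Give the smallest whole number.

5

k ≥ ρ*(1−ρ₁)/(ρ₁(1−ρ*)) = 0.97·0.12 / (0.88·0.03) = 4.409.
Smallest integer k = 5.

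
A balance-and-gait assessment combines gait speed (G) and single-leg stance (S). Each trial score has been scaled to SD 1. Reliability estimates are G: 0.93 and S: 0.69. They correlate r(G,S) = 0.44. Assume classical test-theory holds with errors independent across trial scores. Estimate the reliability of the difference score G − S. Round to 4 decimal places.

0.6607

Var(G−S) = 1 + 1 − 2·0.44 = 2 − 0.88 = 1.12.
With uncorrelated errors the cross-covariances are all true-score covariance, so they carry over unchanged; only the diagonal terms shrink to ρᵢσᵢ².
True-score variance = [0.93 + 0.69] − 0.88 = 1.62 − 0.88 = 0.74.
Reliability = 0.74 / 1.12 = 0.6607.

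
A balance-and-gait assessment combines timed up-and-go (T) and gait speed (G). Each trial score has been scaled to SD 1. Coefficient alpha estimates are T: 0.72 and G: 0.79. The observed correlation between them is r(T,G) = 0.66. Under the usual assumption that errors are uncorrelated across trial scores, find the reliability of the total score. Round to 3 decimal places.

0.852

Var(T+G) = 2 + 2·[0.66] = 2 + 1.32 = 3.32.
Because errors are independent across components, Cov(Tᵢ,Tⱼ) = Cov(Xᵢ,Xⱼ); the off-diagonal part of the true-score variance is the same as above.
True-score variance = [0.72 + 0.79] + 1.32 = 1.51 + 1.32 = 2.83.
Reliability = 2.83 / 3.32 = 0.852.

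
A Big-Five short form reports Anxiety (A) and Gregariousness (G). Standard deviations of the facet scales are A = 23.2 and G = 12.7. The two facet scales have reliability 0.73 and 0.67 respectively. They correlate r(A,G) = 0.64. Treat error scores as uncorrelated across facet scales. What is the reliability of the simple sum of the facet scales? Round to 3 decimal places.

Var(A+G) = 23.2² + 12.7² + 2·[23.2·12.7·0.64] = 699.53 + 377.139 = 1076.67.
With uncorrelated errors the cross-covariances are all true-score covariance, so they carry over unchanged; only the diagonal terms shrink to ρᵢσᵢ².
True-score variance = [23.2²·0.73 + 12.7²·0.67] + 377.139 = 500.979 + 377.139 = 878.119.
Reliability = 878.119 / 1076.67 = 0.816.

0.816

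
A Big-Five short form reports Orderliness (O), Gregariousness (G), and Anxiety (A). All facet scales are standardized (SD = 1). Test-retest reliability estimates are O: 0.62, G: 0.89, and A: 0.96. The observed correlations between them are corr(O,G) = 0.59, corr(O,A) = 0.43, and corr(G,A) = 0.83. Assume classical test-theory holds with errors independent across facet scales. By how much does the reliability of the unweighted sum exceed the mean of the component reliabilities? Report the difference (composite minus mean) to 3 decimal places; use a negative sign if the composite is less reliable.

Var(sum) = 3 + 3.7 = 6.7; true-score variance = 2.47 + 3.7 = 6.17; composite reliability = 0.9209.
Mean component reliability = 0.8233.
Difference = 0.9209 − 0.8233 = 0.098.

0.098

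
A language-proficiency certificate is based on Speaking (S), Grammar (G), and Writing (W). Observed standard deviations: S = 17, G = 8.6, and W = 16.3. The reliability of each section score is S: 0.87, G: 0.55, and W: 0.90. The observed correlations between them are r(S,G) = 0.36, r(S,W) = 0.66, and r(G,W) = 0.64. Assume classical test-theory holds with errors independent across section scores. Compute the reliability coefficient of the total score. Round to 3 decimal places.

Var(S+G+W) = 17² + 8.6² + 16.3² + 2·[17·8.6·0.36 + 17·16.3·0.66 + 8.6·16.3·0.64] = 628.65 + 650.466 = 1279.12.
With uncorrelated errors the cross-covariances are all true-score covariance, so they carry over unchanged; only the diagonal terms shrink to ρᵢσᵢ².
True-score variance = [17²·0.87 + 8.6²·0.55 + 16.3²·0.90] + 650.466 = 531.229 + 650.466 = 1181.7.
Reliability = 1181.7 / 1279.12 = 0.924.

0.924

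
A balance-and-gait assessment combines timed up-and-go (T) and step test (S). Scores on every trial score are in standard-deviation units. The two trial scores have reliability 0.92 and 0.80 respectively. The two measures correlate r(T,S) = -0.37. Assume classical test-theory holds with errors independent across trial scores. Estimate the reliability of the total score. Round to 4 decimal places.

0.7778

Var(T+S) = 2 + 2·[(-0.37)] = 2 − 0.74 = 1.26.
Because errors are independent across components, Cov(Tᵢ,Tⱼ) = Cov(Xᵢ,Xⱼ); the off-diagonal part of the true-score variance is the same as above.
True-score variance = [0.92 + 0.80] − 0.74 = 1.72 − 0.74 = 0.98.
Reliability = 0.98 / 1.26 = 0.7778.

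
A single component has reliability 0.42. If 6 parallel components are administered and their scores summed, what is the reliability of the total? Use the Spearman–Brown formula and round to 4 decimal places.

ρ_k = kρ / (1 + (k−1)ρ) = 6·0.42 / (1 + 5·0.42) = 2.520 / 3.100 = 0.8129.

0.8129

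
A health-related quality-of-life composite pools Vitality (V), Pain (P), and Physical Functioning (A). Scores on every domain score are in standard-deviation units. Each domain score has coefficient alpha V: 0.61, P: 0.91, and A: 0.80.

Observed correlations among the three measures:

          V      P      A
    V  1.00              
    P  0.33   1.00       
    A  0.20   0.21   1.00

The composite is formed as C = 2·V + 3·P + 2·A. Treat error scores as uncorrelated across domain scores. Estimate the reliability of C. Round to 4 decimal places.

0.8736

Var(C) = 2² + 3² + 2² + 2·[6·0.33 + 4·0.20 + 6·0.21] = 17 + 8.08 = 25.08.
Because errors are independent across components, Cov(Tᵢ,Tⱼ) = Cov(Xᵢ,Xⱼ); the off-diagonal part of the true-score variance is the same as above.
True-score variance = [2²·0.61 + 3²·0.91 + 2²·0.80] + 8.08 = 13.83 + 8.08 = 21.91.
Reliability = 21.91 / 25.08 = 0.8736.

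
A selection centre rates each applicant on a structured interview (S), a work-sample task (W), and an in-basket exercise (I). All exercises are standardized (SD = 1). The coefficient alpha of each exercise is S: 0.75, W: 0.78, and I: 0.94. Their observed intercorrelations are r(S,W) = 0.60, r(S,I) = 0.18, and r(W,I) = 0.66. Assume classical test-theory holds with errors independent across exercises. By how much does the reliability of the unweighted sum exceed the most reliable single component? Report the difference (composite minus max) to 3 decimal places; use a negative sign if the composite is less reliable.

Var(sum) = 3 + 2.88 = 5.88; true-score variance = 2.47 + 2.88 = 5.35; composite reliability = 0.9099.
Max component reliability = 0.9400.
Difference = 0.9099 − 0.9400 = -0.030.

-0.030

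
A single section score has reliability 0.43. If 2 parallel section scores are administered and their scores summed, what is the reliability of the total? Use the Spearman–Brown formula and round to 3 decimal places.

ρ_k = kρ / (1 + (k−1)ρ) = 2·0.43 / (1 + 1·0.43) = 0.860 / 1.430 = 0.601.

0.601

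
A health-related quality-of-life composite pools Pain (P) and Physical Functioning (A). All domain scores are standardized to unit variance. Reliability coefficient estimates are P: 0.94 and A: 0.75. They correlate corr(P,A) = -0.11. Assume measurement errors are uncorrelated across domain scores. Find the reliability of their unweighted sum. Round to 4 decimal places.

0.8258

Var(P+A) = 2 + 2·[(-0.11)] = 2 − 0.22 = 1.78.
Under uncorrelated errors the observed covariances equal the true-score covariances, so only the own-variance terms attenuate.
True-score variance = [0.94 + 0.75] − 0.22 = 1.69 − 0.22 = 1.47.
Reliability = 1.47 / 1.78 = 0.8258.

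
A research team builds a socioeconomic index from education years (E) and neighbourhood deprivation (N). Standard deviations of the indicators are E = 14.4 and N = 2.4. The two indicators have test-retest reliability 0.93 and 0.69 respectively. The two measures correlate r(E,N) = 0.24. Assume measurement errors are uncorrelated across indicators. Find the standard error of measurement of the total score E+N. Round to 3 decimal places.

Var(total) = 213.12 + 16.5888 = 229.709.
True-score variance = 196.819 + 16.5888 = 213.408, so reliability = 0.9290.
Error variance = 229.709 − 213.408 = 16.3008; SEM = √16.3008 = 4.037.

4.037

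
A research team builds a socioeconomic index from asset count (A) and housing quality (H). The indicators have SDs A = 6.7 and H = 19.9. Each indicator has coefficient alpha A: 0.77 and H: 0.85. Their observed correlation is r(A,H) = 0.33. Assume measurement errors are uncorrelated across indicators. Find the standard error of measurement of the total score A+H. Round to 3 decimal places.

8.350

Var(total) = 440.9 + 87.9978 = 528.898.
True-score variance = 371.174 + 87.9978 = 459.172, so reliability = 0.8682.
Error variance = 528.898 − 459.172 = 69.7262; SEM = √69.7262 = 8.350.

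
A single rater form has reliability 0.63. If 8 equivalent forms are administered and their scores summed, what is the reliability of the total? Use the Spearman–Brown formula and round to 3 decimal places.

0.932

ρ_k = kρ / (1 + (k−1)ρ) = 8·0.63 / (1 + 7·0.63) = 5.040 / 5.410 = 0.932.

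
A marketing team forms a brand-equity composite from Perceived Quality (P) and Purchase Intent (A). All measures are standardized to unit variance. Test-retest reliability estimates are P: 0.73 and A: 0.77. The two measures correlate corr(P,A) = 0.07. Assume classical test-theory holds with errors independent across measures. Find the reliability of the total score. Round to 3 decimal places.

0.766

Var(P+A) = 2 + 2·[0.07] = 2 + 0.14 = 2.14.
Because errors are independent across components, Cov(Tᵢ,Tⱼ) = Cov(Xᵢ,Xⱼ); the off-diagonal part of the true-score variance is the same as above.
True-score variance = [0.73 + 0.77] + 0.14 = 1.5 + 0.14 = 1.64.
Reliability = 1.64 / 2.14 = 0.766.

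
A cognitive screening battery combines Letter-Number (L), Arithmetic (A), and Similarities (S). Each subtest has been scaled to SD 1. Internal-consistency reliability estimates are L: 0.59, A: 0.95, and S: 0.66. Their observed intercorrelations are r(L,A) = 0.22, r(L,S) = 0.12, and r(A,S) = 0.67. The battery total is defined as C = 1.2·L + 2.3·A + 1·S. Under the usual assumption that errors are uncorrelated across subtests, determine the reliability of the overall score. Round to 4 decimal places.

0.9030

Var(C) = 1.2² + 2.3² + 1 + 2·[2.76·0.22 + 1.2·0.12 + 2.3·0.67] = 7.73 + 4.5844 = 12.3144.
With uncorrelated errors the cross-covariances are all true-score covariance, so they carry over unchanged; only the diagonal terms shrink to ρᵢσᵢ².
True-score variance = [1.2²·0.59 + 2.3²·0.95 + 0.66] + 4.5844 = 6.5351 + 4.5844 = 11.1195.
Reliability = 11.1195 / 12.3144 = 0.9030.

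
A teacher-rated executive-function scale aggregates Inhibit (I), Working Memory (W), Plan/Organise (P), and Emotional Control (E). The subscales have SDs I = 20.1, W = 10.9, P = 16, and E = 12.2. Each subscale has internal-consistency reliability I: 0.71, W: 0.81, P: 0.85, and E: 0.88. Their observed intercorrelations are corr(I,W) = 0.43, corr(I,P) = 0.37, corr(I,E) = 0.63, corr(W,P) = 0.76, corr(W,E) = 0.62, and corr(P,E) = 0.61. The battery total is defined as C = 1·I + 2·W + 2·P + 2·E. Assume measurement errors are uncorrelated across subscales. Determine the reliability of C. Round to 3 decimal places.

Var(C) = 20.1² + 2²·10.9² + 2²·16² + 2²·12.2² + 2·[2·20.1·10.9·0.43 + 2·20.1·16·0.37 + 2·20.1·12.2·0.63 + 4·10.9·16·0.76 + 4·10.9·12.2·0.62 + 4·16·12.2·0.61] = 2498.61 + 4143.27 = 6641.88.
With uncorrelated errors the cross-covariances are all true-score covariance, so they carry over unchanged; only the diagonal terms shrink to ρᵢσᵢ².
True-score variance = [20.1²·0.71 + 2²·10.9²·0.81 + 2²·16²·0.85 + 2²·12.2²·0.88] + 4143.27 = 2066.11 + 4143.27 = 6209.37.
Reliability = 6209.37 / 6641.88 = 0.935.

0.935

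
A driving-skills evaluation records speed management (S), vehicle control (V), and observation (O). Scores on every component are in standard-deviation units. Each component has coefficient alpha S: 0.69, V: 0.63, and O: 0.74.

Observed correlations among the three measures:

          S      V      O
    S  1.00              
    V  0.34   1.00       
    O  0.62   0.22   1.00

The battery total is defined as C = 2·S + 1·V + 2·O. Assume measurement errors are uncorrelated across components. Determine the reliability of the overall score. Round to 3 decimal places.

0.836

Var(C) = 2² + 1 + 2² + 2·[2·0.34 + 4·0.62 + 2·0.22] = 9 + 7.2 = 16.2.
Because errors are independent across components, Cov(Tᵢ,Tⱼ) = Cov(Xᵢ,Xⱼ); the off-diagonal part of the true-score variance is the same as above.
True-score variance = [2²·0.69 + 0.63 + 2²·0.74] + 7.2 = 6.35 + 7.2 = 13.55.
Reliability = 13.55 / 16.2 = 0.836.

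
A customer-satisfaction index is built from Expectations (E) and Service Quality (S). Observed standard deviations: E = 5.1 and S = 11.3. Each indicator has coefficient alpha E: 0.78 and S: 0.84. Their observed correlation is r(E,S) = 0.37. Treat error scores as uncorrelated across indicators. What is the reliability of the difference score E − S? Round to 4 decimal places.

Var(E−S) = 5.1² + 11.3² − 2·5.1·11.3·0.37 = 153.7 − 42.6462 = 111.054.
Under uncorrelated errors the observed covariances equal the true-score covariances, so only the own-variance terms attenuate.
True-score variance = [5.1²·0.78 + 11.3²·0.84] − 42.6462 = 127.547 − 42.6462 = 84.9012.
Reliability = 84.9012 / 111.054 = 0.7645.

0.7645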